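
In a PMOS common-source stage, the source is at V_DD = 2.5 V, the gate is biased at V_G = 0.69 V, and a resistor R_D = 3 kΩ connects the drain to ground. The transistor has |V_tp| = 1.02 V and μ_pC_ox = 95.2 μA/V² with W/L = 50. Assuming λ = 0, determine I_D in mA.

I_D = 0.755 mA

V_SG = V_DD − V_G = 2.5 − 0.69 = 1.81 V, so V_ov = 1.81 − 1.02 = 0.79 V.
k_p = μ_pC_ox · (W/L) = 4.76 mA/V².
Assume saturation: I_D = ½ k_p V_ov² = 0.5 × 4.76 × 0.79² = 1.49 mA, giving V_SD = V_DD − I_D R_D = 2.5 − 1.49 × 3 = -1.96 V.
But -1.96 V < V_ov = 0.79 V, so the device is actually in triode.
In triode I_D = k_p[V_ov V_SD − ½ V_SD²] and I_D = (V_DD − V_SD)/R_D. Equating: 7.14 V_SD² − 12.28 V_SD + 2.5 = 0, giving V_SD = 0.236 V (the root below V_ov).
I_D = (2.5 − 0.236) / 3 = 0.755 mA.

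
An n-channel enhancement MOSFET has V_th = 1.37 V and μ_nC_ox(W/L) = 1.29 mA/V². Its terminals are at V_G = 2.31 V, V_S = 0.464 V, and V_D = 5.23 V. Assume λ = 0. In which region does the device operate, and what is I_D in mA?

Saturation; I_D = 0.146 mA

V_GS = V_G − V_S = 2.31 − 0.464 = 1.85 V; V_DS = V_D − V_S = 5.23 − 0.464 = 4.77 V.
V_ov = V_GS − V_th = 1.85 − 1.37 = 0.476 V.
Since V_DS = 4.77 V ≥ V_ov = 0.476 V, the device is in saturation.
I_D = ½ k_n V_ov² = 0.5 × 1.29 × 0.476² = 0.146 mA.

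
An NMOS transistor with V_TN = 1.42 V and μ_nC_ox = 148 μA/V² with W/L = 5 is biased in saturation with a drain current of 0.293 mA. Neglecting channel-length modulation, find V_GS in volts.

V_GS = 2.31 V

k_n = μ_nC_ox · (W/L) = 0.74 mA/V².
In saturation I_D = ½ k_n (V_GS − V_TN)², so V_GS − V_TN = √(2 I_D / k_n) = √(2 × 0.293 / 0.74) = 0.89 V.
V_GS = 1.42 + 0.89 = 2.31 V.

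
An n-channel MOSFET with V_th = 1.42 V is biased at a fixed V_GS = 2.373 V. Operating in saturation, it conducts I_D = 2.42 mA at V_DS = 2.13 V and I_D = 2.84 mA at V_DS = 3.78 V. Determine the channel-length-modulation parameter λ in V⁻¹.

λ = 0.136 V⁻¹

With V_GS fixed, I_D ∝ (1 + λ V_DS) in saturation, so I_D2/I_D1 = (1 + λ V_DS2)/(1 + λ V_DS1).
2.84/2.42 = 1.174 = (1 + 3.78 λ)/(1 + 2.13 λ).
Solving: λ (I_D1 V_DS2 − I_D2 V_DS1) = I_D2 − I_D1, so λ = (2.84 − 2.42) / (2.42 × 3.78 − 2.84 × 2.13) = 0.42 / 3.1 = 0.136 V⁻¹.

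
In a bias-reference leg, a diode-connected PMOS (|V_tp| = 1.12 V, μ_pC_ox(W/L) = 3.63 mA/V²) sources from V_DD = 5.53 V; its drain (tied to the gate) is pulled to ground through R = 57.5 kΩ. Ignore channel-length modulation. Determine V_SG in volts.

With gate tied to drain, V_SG = V_SD ≥ V_SG − |V_tp|, so the device is in saturation.
KCL at the drain: ½ k_p (V_SG − |V_tp|)² = (V_DD − V_SG)/R.
Let x = V_SG − 1.12. Then 104 x² + x − 4.41 = 0, giving x = 0.201 V (positive root), so V_SG = 1.32 V.
I_D = (V_DD − V_SG)/R = (5.53 − 1.32) / 57.5 = 0.0732 mA.

V_SG = 1.32 V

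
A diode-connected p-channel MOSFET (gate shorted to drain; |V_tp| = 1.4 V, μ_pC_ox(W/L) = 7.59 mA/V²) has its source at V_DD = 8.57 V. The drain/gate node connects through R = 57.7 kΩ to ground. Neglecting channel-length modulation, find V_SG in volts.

V_SG = 1.58 V

With gate tied to drain, V_SG = V_SD ≥ V_SG − |V_tp|, so the device is in saturation.
KCL at the drain: ½ k_p (V_SG − |V_tp|)² = (V_DD − V_SG)/R.
Let x = V_SG − 1.4. Then 219 x² + x − 7.17 = 0, giving x = 0.179 V (positive root), so V_SG = 1.58 V.
I_D = (V_DD − V_SG)/R = (8.57 − 1.58) / 57.7 = 0.121 mA.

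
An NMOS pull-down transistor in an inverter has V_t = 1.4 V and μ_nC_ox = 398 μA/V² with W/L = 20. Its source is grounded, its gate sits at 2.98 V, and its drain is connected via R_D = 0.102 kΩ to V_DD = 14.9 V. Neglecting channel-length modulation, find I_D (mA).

V_GS = V_G = 2.98 V, so V_ov = 2.98 − 1.4 = 1.58 V.
k_n = μ_nC_ox · (W/L) = 7.96 mA/V².
Assume saturation: I_D = ½ k_n V_ov² = 0.5 × 7.96 × 1.58² = 9.94 mA, giving V_DS = V_DD − I_D R_D = 14.9 − 9.94 × 0.102 = 13.9 V.
V_DS = 13.9 V ≥ V_ov = 1.58 V, confirming saturation.

I_D = 9.94 mA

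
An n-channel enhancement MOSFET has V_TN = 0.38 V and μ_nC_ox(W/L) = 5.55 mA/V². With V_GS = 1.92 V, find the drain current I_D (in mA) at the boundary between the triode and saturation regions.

At the boundary V_DS = V_ov = V_GS − V_TN = 1.92 − 0.38 = 1.54 V.
I_D = ½ k_n V_ov² = 0.5 × 5.55 × 1.54² = 6.58 mA.

I_D = 6.58 mA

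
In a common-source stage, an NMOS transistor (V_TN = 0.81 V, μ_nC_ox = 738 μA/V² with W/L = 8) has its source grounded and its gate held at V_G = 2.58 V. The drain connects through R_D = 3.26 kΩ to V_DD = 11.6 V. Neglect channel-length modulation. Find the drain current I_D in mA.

V_GS = V_G = 2.58 V, so V_ov = 2.58 − 0.81 = 1.77 V.
k_n = μ_nC_ox · (W/L) = 5.904 mA/V².
Assume saturation: I_D = ½ k_n V_ov² = 0.5 × 5.904 × 1.77² = 9.25 mA, giving V_DS = V_DD − I_D R_D = 11.6 − 9.25 × 3.26 = -18.5 V.
But -18.5 V < V_ov = 1.77 V, so the device is actually in triode.
In triode I_D = k_n[V_ov V_DS − ½ V_DS²] and I_D = (V_DD − V_DS)/R_D. Equating: 9.62 V_DS² − 35.07 V_DS + 11.6 = 0, giving V_DS = 0.368 V (the root below V_ov).
I_D = (11.6 − 0.368) / 3.26 = 3.45 mA.

I_D = 3.45 mA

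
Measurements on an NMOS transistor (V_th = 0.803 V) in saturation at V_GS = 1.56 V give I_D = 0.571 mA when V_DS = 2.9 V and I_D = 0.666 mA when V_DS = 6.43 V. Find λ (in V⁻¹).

λ = 0.0546 V⁻¹

With V_GS fixed, I_D ∝ (1 + λ V_DS) in saturation, so I_D2/I_D1 = (1 + λ V_DS2)/(1 + λ V_DS1).
0.666/0.571 = 1.166 = (1 + 6.43 λ)/(1 + 2.9 λ).
Solving: λ (I_D1 V_DS2 − I_D2 V_DS1) = I_D2 − I_D1, so λ = (0.666 − 0.571) / (0.571 × 6.43 − 0.666 × 2.9) = 0.095 / 1.74 = 0.0546 V⁻¹.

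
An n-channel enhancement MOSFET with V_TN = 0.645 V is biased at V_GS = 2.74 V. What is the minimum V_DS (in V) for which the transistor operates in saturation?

The boundary between triode and saturation is V_DS = V_GS − V_TN = V_ov.
V_ov = 2.74 − 0.645 = 2.1 V.

V_DS,sat = 2.10 V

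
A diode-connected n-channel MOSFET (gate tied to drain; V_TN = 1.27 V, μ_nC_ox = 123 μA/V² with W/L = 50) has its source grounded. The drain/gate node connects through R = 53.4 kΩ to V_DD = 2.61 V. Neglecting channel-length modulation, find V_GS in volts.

With gate tied to drain, V_GS = V_DS ≥ V_GS − V_TN, so the device is in saturation.
k_n = μ_nC_ox · (W/L) = 6.15 mA/V².
KCL at the drain: ½ k_n (V_GS − V_TN)² = (V_DD − V_GS)/R.
Let x = V_GS − 1.27. Then 164 x² + x − 1.34 = 0, giving x = 0.0873 V (positive root), so V_GS = 1.36 V.
I_D = (V_DD − V_GS)/R = (2.61 − 1.36) / 53.4 = 0.0235 mA.

V_GS = 1.36 V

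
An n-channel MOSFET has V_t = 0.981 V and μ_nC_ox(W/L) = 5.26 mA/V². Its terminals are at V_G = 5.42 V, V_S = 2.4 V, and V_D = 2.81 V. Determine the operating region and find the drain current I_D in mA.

V_GS = V_G − V_S = 5.42 − 2.4 = 3.02 V; V_DS = V_D − V_S = 2.81 − 2.4 = 0.41 V.
V_ov = V_GS − V_t = 3.02 − 0.981 = 2.04 V.
Since V_DS = 0.41 V < V_ov = 2.04 V, the device is in the triode region.
I_D = k_n [V_ov · V_DS − ½ V_DS²] = 5.26 × [2.04 × 0.41 − 0.5 × 0.41²] = 3.96 mA.

Triode; I_D = 3.96 mA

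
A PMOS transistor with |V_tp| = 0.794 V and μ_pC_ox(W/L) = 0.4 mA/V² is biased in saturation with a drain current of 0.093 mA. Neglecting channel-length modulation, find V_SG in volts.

V_SG = 1.48 V

In saturation I_D = ½ k_p (V_SG − |V_tp|)², so V_SG − |V_tp| = √(2 I_D / k_p) = √(2 × 0.093 / 0.4) = 0.682 V.
V_SG = 0.794 + 0.682 = 1.48 V.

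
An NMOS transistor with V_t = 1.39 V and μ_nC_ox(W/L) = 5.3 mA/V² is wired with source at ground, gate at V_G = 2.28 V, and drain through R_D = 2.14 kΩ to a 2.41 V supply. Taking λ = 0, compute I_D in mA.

V_GS = V_G = 2.28 V, so V_ov = 2.28 − 1.39 = 0.89 V.
Assume saturation: I_D = ½ k_n V_ov² = 0.5 × 5.3 × 0.89² = 2.1 mA, giving V_DS = V_DD − I_D R_D = 2.41 − 2.1 × 2.14 = -2.08 V.
But -2.08 V < V_ov = 0.89 V, so the device is actually in triode.
In triode I_D = k_n[V_ov V_DS − ½ V_DS²] and I_D = (V_DD − V_DS)/R_D. Equating: 5.67 V_DS² − 11.09 V_DS + 2.41 = 0, giving V_DS = 0.249 V (the root below V_ov).
I_D = (2.41 − 0.249) / 2.14 = 1.01 mA.

I_D = 1.01 mA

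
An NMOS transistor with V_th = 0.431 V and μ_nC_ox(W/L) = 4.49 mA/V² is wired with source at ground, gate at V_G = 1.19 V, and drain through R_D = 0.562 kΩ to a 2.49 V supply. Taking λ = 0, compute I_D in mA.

I_D = 1.29 mA

V_GS = V_G = 1.19 V, so V_ov = 1.19 − 0.431 = 0.759 V.
Assume saturation: I_D = ½ k_n V_ov² = 0.5 × 4.49 × 0.759² = 1.29 mA, giving V_DS = V_DD − I_D R_D = 2.49 − 1.29 × 0.562 = 1.76 V.
V_DS = 1.76 V ≥ V_ov = 0.759 V, confirming saturation.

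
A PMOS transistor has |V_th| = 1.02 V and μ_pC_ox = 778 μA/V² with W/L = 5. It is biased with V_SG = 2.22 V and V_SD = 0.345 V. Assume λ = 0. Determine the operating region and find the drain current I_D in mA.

k_p = μ_pC_ox · (W/L) = 3.89 mA/V².
V_ov = V_SG − |V_th| = 2.22 − 1.02 = 1.2 V.
Since V_SD = 0.345 V < V_ov = 1.2 V, the device is in the triode region.
I_D = k_p [V_ov · V_SD − ½ V_SD²] = 3.89 × [1.2 × 0.345 − 0.5 × 0.345²] = 1.38 mA.

Triode; I_D = 1.38 mA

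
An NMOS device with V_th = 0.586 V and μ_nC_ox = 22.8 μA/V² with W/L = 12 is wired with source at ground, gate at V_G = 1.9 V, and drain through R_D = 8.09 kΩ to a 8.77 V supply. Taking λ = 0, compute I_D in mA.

I_D = 0.236 mA

V_GS = V_G = 1.9 V, so V_ov = 1.9 − 0.586 = 1.31 V.
k_n = μ_nC_ox · (W/L) = 0.2736 mA/V².
Assume saturation: I_D = ½ k_n V_ov² = 0.5 × 0.2736 × 1.31² = 0.236 mA, giving V_DS = V_DD − I_D R_D = 8.77 − 0.236 × 8.09 = 6.86 V.
V_DS = 6.86 V ≥ V_ov = 1.31 V, confirming saturation.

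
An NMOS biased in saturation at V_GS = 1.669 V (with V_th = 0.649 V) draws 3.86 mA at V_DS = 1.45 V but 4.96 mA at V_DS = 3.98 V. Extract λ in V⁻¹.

With V_GS fixed, I_D ∝ (1 + λ V_DS) in saturation, so I_D2/I_D1 = (1 + λ V_DS2)/(1 + λ V_DS1).
4.96/3.86 = 1.285 = (1 + 3.98 λ)/(1 + 1.45 λ).
Solving: λ (I_D1 V_DS2 − I_D2 V_DS1) = I_D2 − I_D1, so λ = (4.96 − 3.86) / (3.86 × 3.98 − 4.96 × 1.45) = 1.1 / 8.17 = 0.135 V⁻¹.

λ = 0.135 V⁻¹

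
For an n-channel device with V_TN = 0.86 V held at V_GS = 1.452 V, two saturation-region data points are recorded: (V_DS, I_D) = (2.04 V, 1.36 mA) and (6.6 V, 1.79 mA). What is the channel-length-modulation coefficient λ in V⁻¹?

λ = 0.0808 V⁻¹

With V_GS fixed, I_D ∝ (1 + λ V_DS) in saturation, so I_D2/I_D1 = (1 + λ V_DS2)/(1 + λ V_DS1).
1.79/1.36 = 1.316 = (1 + 6.6 λ)/(1 + 2.04 λ).
Solving: λ (I_D1 V_DS2 − I_D2 V_DS1) = I_D2 − I_D1, so λ = (1.79 − 1.36) / (1.36 × 6.6 − 1.79 × 2.04) = 0.43 / 5.32 = 0.0808 V⁻¹.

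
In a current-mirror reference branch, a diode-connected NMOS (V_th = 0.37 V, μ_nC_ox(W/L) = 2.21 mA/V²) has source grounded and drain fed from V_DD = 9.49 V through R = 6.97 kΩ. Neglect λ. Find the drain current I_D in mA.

With gate tied to drain, V_GS = V_DS ≥ V_GS − V_th, so the device is in saturation.
KCL at the drain: ½ k_n (V_GS − V_th)² = (V_DD − V_GS)/R.
Let x = V_GS − 0.37. Then 7.7 x² + x − 9.12 = 0, giving x = 1.03 V (positive root), so V_GS = 1.4 V.
I_D = (V_DD − V_GS)/R = (9.49 − 1.4) / 6.97 = 1.16 mA.

I_D = 1.16 mA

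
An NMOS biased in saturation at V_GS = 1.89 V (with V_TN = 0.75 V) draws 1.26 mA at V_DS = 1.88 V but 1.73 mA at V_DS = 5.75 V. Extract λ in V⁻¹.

With V_GS fixed, I_D ∝ (1 + λ V_DS) in saturation, so I_D2/I_D1 = (1 + λ V_DS2)/(1 + λ V_DS1).
1.73/1.26 = 1.373 = (1 + 5.75 λ)/(1 + 1.88 λ).
Solving: λ (I_D1 V_DS2 − I_D2 V_DS1) = I_D2 − I_D1, so λ = (1.73 − 1.26) / (1.26 × 5.75 − 1.73 × 1.88) = 0.47 / 3.99 = 0.118 V⁻¹.

λ = 0.118 V⁻¹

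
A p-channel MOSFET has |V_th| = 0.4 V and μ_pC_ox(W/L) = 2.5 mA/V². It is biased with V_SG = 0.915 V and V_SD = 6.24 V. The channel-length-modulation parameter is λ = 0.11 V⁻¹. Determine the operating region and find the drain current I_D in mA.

V_ov = V_SG − |V_th| = 0.915 − 0.4 = 0.515 V.
Since V_SD = 6.24 V ≥ V_ov = 0.515 V, the device is in saturation.
I_D = ½ k_p V_ov² (1 + λ V_SD) = 0.5 × 2.5 × 0.515² × (1 + 0.11 × 6.24) = 0.559 mA.

Saturation; I_D = 0.559 mA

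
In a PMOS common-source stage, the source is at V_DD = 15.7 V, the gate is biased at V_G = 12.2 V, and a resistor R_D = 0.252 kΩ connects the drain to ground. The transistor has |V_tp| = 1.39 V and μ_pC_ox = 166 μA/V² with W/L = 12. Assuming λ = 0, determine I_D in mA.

I_D = 4.43 mA

V_SG = V_DD − V_G = 15.7 − 12.2 = 3.5 V, so V_ov = 3.5 − 1.39 = 2.11 V.
k_p = μ_pC_ox · (W/L) = 1.992 mA/V².
Assume saturation: I_D = ½ k_p V_ov² = 0.5 × 1.992 × 2.11² = 4.43 mA, giving V_SD = V_DD − I_D R_D = 15.7 − 4.43 × 0.252 = 14.6 V.
V_SD = 14.6 V ≥ V_ov = 2.11 V, confirming saturation.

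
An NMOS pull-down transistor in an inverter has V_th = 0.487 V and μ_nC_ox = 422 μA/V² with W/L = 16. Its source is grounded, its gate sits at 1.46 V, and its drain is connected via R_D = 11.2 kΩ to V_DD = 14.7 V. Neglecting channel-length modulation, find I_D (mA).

V_GS = V_G = 1.46 V, so V_ov = 1.46 − 0.487 = 0.973 V.
k_n = μ_nC_ox · (W/L) = 6.752 mA/V².
Assume saturation: I_D = ½ k_n V_ov² = 0.5 × 6.752 × 0.973² = 3.2 mA, giving V_DS = V_DD − I_D R_D = 14.7 − 3.2 × 11.2 = -21.1 V.
But -21.1 V < V_ov = 0.973 V, so the device is actually in triode.
In triode I_D = k_n[V_ov V_DS − ½ V_DS²] and I_D = (V_DD − V_DS)/R_D. Equating: 37.8 V_DS² − 74.58 V_DS + 14.7 = 0, giving V_DS = 0.222 V (the root below V_ov).
I_D = (14.7 − 0.222) / 11.2 = 1.29 mA.

I_D = 1.29 mA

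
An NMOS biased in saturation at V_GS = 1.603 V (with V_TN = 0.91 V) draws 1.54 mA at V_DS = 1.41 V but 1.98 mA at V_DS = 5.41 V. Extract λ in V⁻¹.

λ = 0.0794 V⁻¹

With V_GS fixed, I_D ∝ (1 + λ V_DS) in saturation, so I_D2/I_D1 = (1 + λ V_DS2)/(1 + λ V_DS1).
1.98/1.54 = 1.286 = (1 + 5.41 λ)/(1 + 1.41 λ).
Solving: λ (I_D1 V_DS2 − I_D2 V_DS1) = I_D2 − I_D1, so λ = (1.98 − 1.54) / (1.54 × 5.41 − 1.98 × 1.41) = 0.44 / 5.54 = 0.0794 V⁻¹.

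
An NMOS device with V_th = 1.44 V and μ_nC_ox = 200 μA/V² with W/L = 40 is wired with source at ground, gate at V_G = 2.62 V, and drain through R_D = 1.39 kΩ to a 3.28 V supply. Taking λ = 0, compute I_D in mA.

I_D = 2.17 mA

V_GS = V_G = 2.62 V, so V_ov = 2.62 − 1.44 = 1.18 V.
k_n = μ_nC_ox · (W/L) = 8 mA/V².
Assume saturation: I_D = ½ k_n V_ov² = 0.5 × 8 × 1.18² = 5.57 mA, giving V_DS = V_DD − I_D R_D = 3.28 − 5.57 × 1.39 = -4.46 V.
But -4.46 V < V_ov = 1.18 V, so the device is actually in triode.
In triode I_D = k_n[V_ov V_DS − ½ V_DS²] and I_D = (V_DD − V_DS)/R_D. Equating: 5.56 V_DS² − 14.12 V_DS + 3.28 = 0, giving V_DS = 0.259 V (the root below V_ov).
I_D = (3.28 − 0.259) / 1.39 = 2.17 mA.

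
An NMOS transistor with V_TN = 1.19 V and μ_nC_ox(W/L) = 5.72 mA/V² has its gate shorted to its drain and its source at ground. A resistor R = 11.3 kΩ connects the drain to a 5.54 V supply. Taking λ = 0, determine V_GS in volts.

With gate tied to drain, V_GS = V_DS ≥ V_GS − V_TN, so the device is in saturation.
KCL at the drain: ½ k_n (V_GS − V_TN)² = (V_DD − V_GS)/R.
Let x = V_GS − 1.19. Then 32.3 x² + x − 4.35 = 0, giving x = 0.352 V (positive root), so V_GS = 1.54 V.
I_D = (V_DD − V_GS)/R = (5.54 − 1.54) / 11.3 = 0.354 mA.

V_GS = 1.54 V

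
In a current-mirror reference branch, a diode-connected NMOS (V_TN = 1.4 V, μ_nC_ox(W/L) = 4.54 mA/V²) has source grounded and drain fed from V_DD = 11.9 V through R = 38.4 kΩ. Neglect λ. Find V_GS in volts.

V_GS = 1.74 V

With gate tied to drain, V_GS = V_DS ≥ V_GS − V_TN, so the device is in saturation.
KCL at the drain: ½ k_n (V_GS − V_TN)² = (V_DD − V_GS)/R.
Let x = V_GS − 1.4. Then 87.2 x² + x − 10.5 = 0, giving x = 0.341 V (positive root), so V_GS = 1.74 V.
I_D = (V_DD − V_GS)/R = (11.9 − 1.74) / 38.4 = 0.265 mA.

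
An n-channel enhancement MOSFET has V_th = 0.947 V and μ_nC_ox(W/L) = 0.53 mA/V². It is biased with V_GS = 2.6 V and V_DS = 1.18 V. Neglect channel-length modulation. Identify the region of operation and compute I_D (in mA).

V_ov = V_GS − V_th = 2.6 − 0.947 = 1.65 V.
Since V_DS = 1.18 V < V_ov = 1.65 V, the device is in the triode region.
I_D = k_n [V_ov · V_DS − ½ V_DS²] = 0.53 × [1.65 × 1.18 − 0.5 × 1.18²] = 0.665 mA.

Triode; I_D = 0.665 mA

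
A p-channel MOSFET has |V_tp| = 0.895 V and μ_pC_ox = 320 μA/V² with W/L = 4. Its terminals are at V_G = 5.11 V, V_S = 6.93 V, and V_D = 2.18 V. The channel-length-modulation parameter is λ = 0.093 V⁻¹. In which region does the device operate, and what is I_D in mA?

Saturation; I_D = 0.790 mA

V_SG = V_S − V_G = 6.93 − 5.11 = 1.82 V; V_SD = V_S − V_D = 6.93 − 2.18 = 4.75 V.
k_p = μ_pC_ox · (W/L) = 1.28 mA/V².
V_ov = V_SG − |V_tp| = 1.82 − 0.895 = 0.925 V.
Since V_SD = 4.75 V ≥ V_ov = 0.925 V, the device is in saturation.
I_D = ½ k_p V_ov² (1 + λ V_SD) = 0.5 × 1.28 × 0.925² × (1 + 0.093 × 4.75) = 0.79 mA.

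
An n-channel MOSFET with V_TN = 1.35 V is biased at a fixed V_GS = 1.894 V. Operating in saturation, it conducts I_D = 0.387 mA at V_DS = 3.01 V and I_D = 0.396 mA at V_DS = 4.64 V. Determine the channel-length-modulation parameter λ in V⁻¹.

λ = 0.0149 V⁻¹

With V_GS fixed, I_D ∝ (1 + λ V_DS) in saturation, so I_D2/I_D1 = (1 + λ V_DS2)/(1 + λ V_DS1).
0.396/0.387 = 1.023 = (1 + 4.64 λ)/(1 + 3.01 λ).
Solving: λ (I_D1 V_DS2 − I_D2 V_DS1) = I_D2 − I_D1, so λ = (0.396 − 0.387) / (0.387 × 4.64 − 0.396 × 3.01) = 0.009 / 0.604 = 0.0149 V⁻¹.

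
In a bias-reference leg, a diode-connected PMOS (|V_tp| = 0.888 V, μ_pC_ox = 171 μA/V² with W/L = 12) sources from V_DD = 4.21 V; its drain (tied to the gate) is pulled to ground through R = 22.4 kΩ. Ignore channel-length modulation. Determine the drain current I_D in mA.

With gate tied to drain, V_SG = V_SD ≥ V_SG − |V_tp|, so the device is in saturation.
k_p = μ_pC_ox · (W/L) = 2.052 mA/V².
KCL at the drain: ½ k_p (V_SG − |V_tp|)² = (V_DD − V_SG)/R.
Let x = V_SG − 0.888. Then 23 x² + x − 3.322 = 0, giving x = 0.359 V (positive root), so V_SG = 1.25 V.
I_D = (V_DD − V_SG)/R = (4.21 − 1.25) / 22.4 = 0.132 mA.

I_D = 0.132 mA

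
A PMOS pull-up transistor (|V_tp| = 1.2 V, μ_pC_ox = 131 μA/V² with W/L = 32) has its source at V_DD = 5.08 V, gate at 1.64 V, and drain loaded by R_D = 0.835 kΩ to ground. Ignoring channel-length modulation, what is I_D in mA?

I_D = 5.29 mA

V_SG = V_DD − V_G = 5.08 − 1.64 = 3.44 V, so V_ov = 3.44 − 1.2 = 2.24 V.
k_p = μ_pC_ox · (W/L) = 4.192 mA/V².
Assume saturation: I_D = ½ k_p V_ov² = 0.5 × 4.192 × 2.24² = 10.5 mA, giving V_SD = V_DD − I_D R_D = 5.08 − 10.5 × 0.835 = -3.7 V.
But -3.7 V < V_ov = 2.24 V, so the device is actually in triode.
In triode I_D = k_p[V_ov V_SD − ½ V_SD²] and I_D = (V_DD − V_SD)/R_D. Equating: 1.75 V_SD² − 8.841 V_SD + 5.08 = 0, giving V_SD = 0.661 V (the root below V_ov).
I_D = (5.08 − 0.661) / 0.835 = 5.29 mA.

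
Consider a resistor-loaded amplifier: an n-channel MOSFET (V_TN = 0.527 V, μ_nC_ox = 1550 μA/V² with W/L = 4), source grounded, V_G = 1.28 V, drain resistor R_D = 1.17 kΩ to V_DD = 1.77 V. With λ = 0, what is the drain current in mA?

I_D = 1.22 mA

V_GS = V_G = 1.28 V, so V_ov = 1.28 − 0.527 = 0.753 V.
k_n = μ_nC_ox · (W/L) = 6.2 mA/V².
Assume saturation: I_D = ½ k_n V_ov² = 0.5 × 6.2 × 0.753² = 1.76 mA, giving V_DS = V_DD − I_D R_D = 1.77 − 1.76 × 1.17 = -0.287 V.
But -0.287 V < V_ov = 0.753 V, so the device is actually in triode.
In triode I_D = k_n[V_ov V_DS − ½ V_DS²] and I_D = (V_DD − V_DS)/R_D. Equating: 3.63 V_DS² − 6.462 V_DS + 1.77 = 0, giving V_DS = 0.338 V (the root below V_ov).
I_D = (1.77 − 0.338) / 1.17 = 1.22 mA.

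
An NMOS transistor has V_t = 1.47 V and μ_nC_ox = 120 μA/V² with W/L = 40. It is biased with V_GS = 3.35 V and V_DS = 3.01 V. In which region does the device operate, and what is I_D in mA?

k_n = μ_nC_ox · (W/L) = 4.8 mA/V².
V_ov = V_GS − V_t = 3.35 − 1.47 = 1.88 V.
Since V_DS = 3.01 V ≥ V_ov = 1.88 V, the device is in saturation.
I_D = ½ k_n V_ov² = 0.5 × 4.8 × 1.88² = 8.48 mA.

Saturation; I_D = 8.48 mA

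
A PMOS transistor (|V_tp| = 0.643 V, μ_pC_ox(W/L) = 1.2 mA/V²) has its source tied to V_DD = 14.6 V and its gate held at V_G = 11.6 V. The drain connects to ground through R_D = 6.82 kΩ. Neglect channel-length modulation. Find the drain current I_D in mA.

V_SG = V_DD − V_G = 14.6 − 11.6 = 3 V, so V_ov = 3 − 0.643 = 2.36 V.
Assume saturation: I_D = ½ k_p V_ov² = 0.5 × 1.2 × 2.36² = 3.33 mA, giving V_SD = V_DD − I_D R_D = 14.6 − 3.33 × 6.82 = -8.13 V.
But -8.13 V < V_ov = 2.36 V, so the device is actually in triode.
In triode I_D = k_p[V_ov V_SD − ½ V_SD²] and I_D = (V_DD − V_SD)/R_D. Equating: 4.09 V_SD² − 20.29 V_SD + 14.6 = 0, giving V_SD = 0.873 V (the root below V_ov).
I_D = (14.6 − 0.873) / 6.82 = 2.01 mA.

I_D = 2.01 mA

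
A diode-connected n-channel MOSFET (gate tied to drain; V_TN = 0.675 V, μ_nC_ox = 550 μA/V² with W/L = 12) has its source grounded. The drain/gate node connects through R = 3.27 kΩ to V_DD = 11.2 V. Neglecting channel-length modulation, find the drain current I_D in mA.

With gate tied to drain, V_GS = V_DS ≥ V_GS − V_TN, so the device is in saturation.
k_n = μ_nC_ox · (W/L) = 6.6 mA/V².
KCL at the drain: ½ k_n (V_GS − V_TN)² = (V_DD − V_GS)/R.
Let x = V_GS − 0.675. Then 10.8 x² + x − 10.52 = 0, giving x = 0.942 V (positive root), so V_GS = 1.62 V.
I_D = (V_DD − V_GS)/R = (11.2 − 1.62) / 3.27 = 2.93 mA.

I_D = 2.93 mA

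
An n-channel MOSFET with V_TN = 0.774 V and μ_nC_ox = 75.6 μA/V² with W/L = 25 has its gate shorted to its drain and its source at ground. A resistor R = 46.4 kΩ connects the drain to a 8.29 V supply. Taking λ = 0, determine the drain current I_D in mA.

I_D = 0.153 mA

With gate tied to drain, V_GS = V_DS ≥ V_GS − V_TN, so the device is in saturation.
k_n = μ_nC_ox · (W/L) = 1.89 mA/V².
KCL at the drain: ½ k_n (V_GS − V_TN)² = (V_DD − V_GS)/R.
Let x = V_GS − 0.774. Then 43.8 x² + x − 7.516 = 0, giving x = 0.403 V (positive root), so V_GS = 1.18 V.
I_D = (V_DD − V_GS)/R = (8.29 − 1.18) / 46.4 = 0.153 mA.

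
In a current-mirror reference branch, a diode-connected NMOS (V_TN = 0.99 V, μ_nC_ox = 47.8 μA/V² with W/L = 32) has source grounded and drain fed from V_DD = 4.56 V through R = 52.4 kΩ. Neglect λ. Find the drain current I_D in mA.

I_D = 0.0627 mA

With gate tied to drain, V_GS = V_DS ≥ V_GS − V_TN, so the device is in saturation.
k_n = μ_nC_ox · (W/L) = 1.53 mA/V².
KCL at the drain: ½ k_n (V_GS − V_TN)² = (V_DD − V_GS)/R.
Let x = V_GS − 0.99. Then 40.1 x² + x − 3.57 = 0, giving x = 0.286 V (positive root), so V_GS = 1.28 V.
I_D = (V_DD − V_GS)/R = (4.56 − 1.28) / 52.4 = 0.0627 mA.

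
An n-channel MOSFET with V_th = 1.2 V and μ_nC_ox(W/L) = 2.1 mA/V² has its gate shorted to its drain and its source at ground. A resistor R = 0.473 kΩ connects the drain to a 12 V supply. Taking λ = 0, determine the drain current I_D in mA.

I_D = 14.9 mA

With gate tied to drain, V_GS = V_DS ≥ V_GS − V_th, so the device is in saturation.
KCL at the drain: ½ k_n (V_GS − V_th)² = (V_DD − V_GS)/R.
Let x = V_GS − 1.2. Then 0.497 x² + x − 10.8 = 0, giving x = 3.76 V (positive root), so V_GS = 4.96 V.
I_D = (V_DD − V_GS)/R = (12 − 4.96) / 0.473 = 14.9 mA.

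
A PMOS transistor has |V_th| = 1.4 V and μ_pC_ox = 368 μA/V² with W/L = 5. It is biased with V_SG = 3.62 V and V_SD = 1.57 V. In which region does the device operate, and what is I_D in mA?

k_p = μ_pC_ox · (W/L) = 1.84 mA/V².
V_ov = V_SG − |V_th| = 3.62 − 1.4 = 2.22 V.
Since V_SD = 1.57 V < V_ov = 2.22 V, the device is in the triode region.
I_D = k_p [V_ov · V_SD − ½ V_SD²] = 1.84 × [2.22 × 1.57 − 0.5 × 1.57²] = 4.15 mA.

Triode; I_D = 4.15 mA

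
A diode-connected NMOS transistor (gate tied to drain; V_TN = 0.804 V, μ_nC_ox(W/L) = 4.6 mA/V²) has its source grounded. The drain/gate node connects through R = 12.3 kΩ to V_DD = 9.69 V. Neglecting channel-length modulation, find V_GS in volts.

V_GS = 1.35 V

With gate tied to drain, V_GS = V_DS ≥ V_GS − V_TN, so the device is in saturation.
KCL at the drain: ½ k_n (V_GS − V_TN)² = (V_DD − V_GS)/R.
Let x = V_GS − 0.804. Then 28.3 x² + x − 8.886 = 0, giving x = 0.543 V (positive root), so V_GS = 1.35 V.
I_D = (V_DD − V_GS)/R = (9.69 − 1.35) / 12.3 = 0.678 mA.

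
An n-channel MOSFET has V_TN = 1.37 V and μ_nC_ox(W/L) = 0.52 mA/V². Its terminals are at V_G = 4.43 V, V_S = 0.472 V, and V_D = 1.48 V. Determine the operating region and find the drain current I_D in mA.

Triode; I_D = 1.09 mA

V_GS = V_G − V_S = 4.43 − 0.472 = 3.96 V; V_DS = V_D − V_S = 1.48 − 0.472 = 1.01 V.
V_ov = V_GS − V_TN = 3.96 − 1.37 = 2.59 V.
Since V_DS = 1.01 V < V_ov = 2.59 V, the device is in the triode region.
I_D = k_n [V_ov · V_DS − ½ V_DS²] = 0.52 × [2.59 × 1.01 − 0.5 × 1.01²] = 1.09 mA.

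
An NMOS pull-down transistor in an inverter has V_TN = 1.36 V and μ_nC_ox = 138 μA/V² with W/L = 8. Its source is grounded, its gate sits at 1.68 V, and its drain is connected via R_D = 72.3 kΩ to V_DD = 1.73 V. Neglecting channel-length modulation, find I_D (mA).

I_D = 0.0229 mA

V_GS = V_G = 1.68 V, so V_ov = 1.68 − 1.36 = 0.32 V.
k_n = μ_nC_ox · (W/L) = 1.104 mA/V².
Assume saturation: I_D = ½ k_n V_ov² = 0.5 × 1.104 × 0.32² = 0.0565 mA, giving V_DS = V_DD − I_D R_D = 1.73 − 0.0565 × 72.3 = -2.36 V.
But -2.36 V < V_ov = 0.32 V, so the device is actually in triode.
In triode I_D = k_n[V_ov V_DS − ½ V_DS²] and I_D = (V_DD − V_DS)/R_D. Equating: 39.9 V_DS² − 26.54 V_DS + 1.73 = 0, giving V_DS = 0.0732 V (the root below V_ov).
I_D = (1.73 − 0.0732) / 72.3 = 0.0229 mA.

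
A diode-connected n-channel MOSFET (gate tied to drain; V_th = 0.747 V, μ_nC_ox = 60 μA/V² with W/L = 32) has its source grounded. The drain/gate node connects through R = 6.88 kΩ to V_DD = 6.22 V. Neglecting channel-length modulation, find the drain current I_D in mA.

I_D = 0.674 mA

With gate tied to drain, V_GS = V_DS ≥ V_GS − V_th, so the device is in saturation.
k_n = μ_nC_ox · (W/L) = 1.92 mA/V².
KCL at the drain: ½ k_n (V_GS − V_th)² = (V_DD − V_GS)/R.
Let x = V_GS − 0.747. Then 6.6 x² + x − 5.473 = 0, giving x = 0.838 V (positive root), so V_GS = 1.58 V.
I_D = (V_DD − V_GS)/R = (6.22 − 1.58) / 6.88 = 0.674 mA.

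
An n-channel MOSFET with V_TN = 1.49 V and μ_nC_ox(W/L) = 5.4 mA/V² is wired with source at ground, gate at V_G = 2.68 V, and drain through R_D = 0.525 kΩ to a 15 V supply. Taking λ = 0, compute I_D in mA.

V_GS = V_G = 2.68 V, so V_ov = 2.68 − 1.49 = 1.19 V.
Assume saturation: I_D = ½ k_n V_ov² = 0.5 × 5.4 × 1.19² = 3.82 mA, giving V_DS = V_DD − I_D R_D = 15 − 3.82 × 0.525 = 13 V.
V_DS = 13 V ≥ V_ov = 1.19 V, confirming saturation.

I_D = 3.82 mA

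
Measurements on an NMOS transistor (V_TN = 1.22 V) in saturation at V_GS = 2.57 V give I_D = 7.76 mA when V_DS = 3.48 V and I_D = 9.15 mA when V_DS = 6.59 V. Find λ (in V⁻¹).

λ = 0.0720 V⁻¹

With V_GS fixed, I_D ∝ (1 + λ V_DS) in saturation, so I_D2/I_D1 = (1 + λ V_DS2)/(1 + λ V_DS1).
9.15/7.76 = 1.179 = (1 + 6.59 λ)/(1 + 3.48 λ).
Solving: λ (I_D1 V_DS2 − I_D2 V_DS1) = I_D2 − I_D1, so λ = (9.15 − 7.76) / (7.76 × 6.59 − 9.15 × 3.48) = 1.39 / 19.3 = 0.072 V⁻¹.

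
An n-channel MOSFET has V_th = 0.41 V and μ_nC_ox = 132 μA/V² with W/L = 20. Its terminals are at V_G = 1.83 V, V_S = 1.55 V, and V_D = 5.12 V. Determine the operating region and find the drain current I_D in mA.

V_GS = V_G − V_S = 1.83 − 1.55 = 0.28 V; V_DS = V_D − V_S = 5.12 − 1.55 = 3.57 V.
V_GS = 0.28 V < V_th = 0.41 V, so the transistor is in cutoff.

Cutoff; I_D = 0 mA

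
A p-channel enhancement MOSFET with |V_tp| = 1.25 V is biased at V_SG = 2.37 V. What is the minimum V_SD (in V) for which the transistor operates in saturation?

The boundary between triode and saturation is V_SD = V_SG − |V_tp| = V_ov.
V_ov = 2.37 − 1.25 = 1.12 V.

V_SD,sat = 1.12 V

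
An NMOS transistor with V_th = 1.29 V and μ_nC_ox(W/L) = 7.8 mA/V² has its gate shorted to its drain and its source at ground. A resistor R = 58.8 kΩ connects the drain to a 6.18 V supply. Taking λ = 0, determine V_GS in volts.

V_GS = 1.43 V

With gate tied to drain, V_GS = V_DS ≥ V_GS − V_th, so the device is in saturation.
KCL at the drain: ½ k_n (V_GS − V_th)² = (V_DD − V_GS)/R.
Let x = V_GS − 1.29. Then 229 x² + x − 4.89 = 0, giving x = 0.144 V (positive root), so V_GS = 1.43 V.
I_D = (V_DD − V_GS)/R = (6.18 − 1.43) / 58.8 = 0.0807 mA.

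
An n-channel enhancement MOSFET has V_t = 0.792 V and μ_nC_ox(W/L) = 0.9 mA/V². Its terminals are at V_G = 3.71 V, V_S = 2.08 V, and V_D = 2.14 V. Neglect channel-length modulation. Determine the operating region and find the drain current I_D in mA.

V_GS = V_G − V_S = 3.71 − 2.08 = 1.63 V; V_DS = V_D − V_S = 2.14 − 2.08 = 0.06 V.
V_ov = V_GS − V_t = 1.63 − 0.792 = 0.838 V.
Since V_DS = 0.06 V < V_ov = 0.838 V, the device is in the triode region.
I_D = k_n [V_ov · V_DS − ½ V_DS²] = 0.9 × [0.838 × 0.06 − 0.5 × 0.06²] = 0.0436 mA.

Triode; I_D = 0.0436 mA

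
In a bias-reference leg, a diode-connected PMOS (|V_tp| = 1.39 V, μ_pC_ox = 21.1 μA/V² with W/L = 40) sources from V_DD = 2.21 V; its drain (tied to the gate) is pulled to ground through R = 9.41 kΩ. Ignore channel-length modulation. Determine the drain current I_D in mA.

With gate tied to drain, V_SG = V_SD ≥ V_SG − |V_tp|, so the device is in saturation.
k_p = μ_pC_ox · (W/L) = 0.844 mA/V².
KCL at the drain: ½ k_p (V_SG − |V_tp|)² = (V_DD − V_SG)/R.
Let x = V_SG − 1.39. Then 3.97 x² + x − 0.82 = 0, giving x = 0.346 V (positive root), so V_SG = 1.74 V.
I_D = (V_DD − V_SG)/R = (2.21 − 1.74) / 9.41 = 0.0504 mA.

I_D = 0.0504 mA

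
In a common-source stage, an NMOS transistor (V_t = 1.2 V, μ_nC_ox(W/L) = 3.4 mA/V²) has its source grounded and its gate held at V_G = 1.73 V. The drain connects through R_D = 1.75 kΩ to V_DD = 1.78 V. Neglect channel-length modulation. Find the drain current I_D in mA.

I_D = 0.478 mA

V_GS = V_G = 1.73 V, so V_ov = 1.73 − 1.2 = 0.53 V.
Assume saturation: I_D = ½ k_n V_ov² = 0.5 × 3.4 × 0.53² = 0.478 mA, giving V_DS = V_DD − I_D R_D = 1.78 − 0.478 × 1.75 = 0.944 V.
V_DS = 0.944 V ≥ V_ov = 0.53 V, confirming saturation.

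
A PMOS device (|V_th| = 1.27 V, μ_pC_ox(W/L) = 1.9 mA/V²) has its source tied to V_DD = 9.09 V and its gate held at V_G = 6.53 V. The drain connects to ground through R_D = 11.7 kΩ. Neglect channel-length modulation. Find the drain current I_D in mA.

V_SG = V_DD − V_G = 9.09 − 6.53 = 2.56 V, so V_ov = 2.56 − 1.27 = 1.29 V.
Assume saturation: I_D = ½ k_p V_ov² = 0.5 × 1.9 × 1.29² = 1.58 mA, giving V_SD = V_DD − I_D R_D = 9.09 − 1.58 × 11.7 = -9.41 V.
But -9.41 V < V_ov = 1.29 V, so the device is actually in triode.
In triode I_D = k_p[V_ov V_SD − ½ V_SD²] and I_D = (V_DD − V_SD)/R_D. Equating: 11.1 V_SD² − 29.68 V_SD + 9.09 = 0, giving V_SD = 0.353 V (the root below V_ov).
I_D = (9.09 − 0.353) / 11.7 = 0.747 mA.

I_D = 0.747 mA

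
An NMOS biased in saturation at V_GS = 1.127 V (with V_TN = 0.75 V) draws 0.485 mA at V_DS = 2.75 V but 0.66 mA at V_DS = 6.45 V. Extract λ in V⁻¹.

With V_GS fixed, I_D ∝ (1 + λ V_DS) in saturation, so I_D2/I_D1 = (1 + λ V_DS2)/(1 + λ V_DS1).
0.66/0.485 = 1.361 = (1 + 6.45 λ)/(1 + 2.75 λ).
Solving: λ (I_D1 V_DS2 − I_D2 V_DS1) = I_D2 − I_D1, so λ = (0.66 − 0.485) / (0.485 × 6.45 − 0.66 × 2.75) = 0.175 / 1.31 = 0.133 V⁻¹.

λ = 0.133 V⁻¹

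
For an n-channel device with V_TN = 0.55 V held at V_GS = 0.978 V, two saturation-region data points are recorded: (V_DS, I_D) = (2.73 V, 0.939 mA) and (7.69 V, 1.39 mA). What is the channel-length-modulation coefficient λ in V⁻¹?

λ = 0.132 V⁻¹

With V_GS fixed, I_D ∝ (1 + λ V_DS) in saturation, so I_D2/I_D1 = (1 + λ V_DS2)/(1 + λ V_DS1).
1.39/0.939 = 1.48 = (1 + 7.69 λ)/(1 + 2.73 λ).
Solving: λ (I_D1 V_DS2 − I_D2 V_DS1) = I_D2 − I_D1, so λ = (1.39 − 0.939) / (0.939 × 7.69 − 1.39 × 2.73) = 0.451 / 3.43 = 0.132 V⁻¹.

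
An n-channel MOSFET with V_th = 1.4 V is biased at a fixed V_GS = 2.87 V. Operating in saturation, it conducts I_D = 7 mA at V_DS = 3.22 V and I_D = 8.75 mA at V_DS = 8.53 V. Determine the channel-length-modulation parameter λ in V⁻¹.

With V_GS fixed, I_D ∝ (1 + λ V_DS) in saturation, so I_D2/I_D1 = (1 + λ V_DS2)/(1 + λ V_DS1).
8.75/7 = 1.25 = (1 + 8.53 λ)/(1 + 3.22 λ).
Solving: λ (I_D1 V_DS2 − I_D2 V_DS1) = I_D2 − I_D1, so λ = (8.75 − 7) / (7 × 8.53 − 8.75 × 3.22) = 1.75 / 31.5 = 0.0555 V⁻¹.

λ = 0.0555 V⁻¹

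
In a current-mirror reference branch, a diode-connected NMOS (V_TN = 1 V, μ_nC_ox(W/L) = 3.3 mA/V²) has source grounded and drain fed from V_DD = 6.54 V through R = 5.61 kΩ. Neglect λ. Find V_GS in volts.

With gate tied to drain, V_GS = V_DS ≥ V_GS − V_TN, so the device is in saturation.
KCL at the drain: ½ k_n (V_GS − V_TN)² = (V_DD − V_GS)/R.
Let x = V_GS − 1. Then 9.26 x² + x − 5.54 = 0, giving x = 0.721 V (positive root), so V_GS = 1.72 V.
I_D = (V_DD − V_GS)/R = (6.54 − 1.72) / 5.61 = 0.859 mA.

V_GS = 1.72 V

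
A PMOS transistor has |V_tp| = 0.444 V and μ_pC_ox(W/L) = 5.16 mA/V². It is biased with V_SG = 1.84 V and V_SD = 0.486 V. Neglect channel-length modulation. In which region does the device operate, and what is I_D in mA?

Triode; I_D = 2.89 mA

V_ov = V_SG − |V_tp| = 1.84 − 0.444 = 1.4 V.
Since V_SD = 0.486 V < V_ov = 1.4 V, the device is in the triode region.
I_D = k_p [V_ov · V_SD − ½ V_SD²] = 5.16 × [1.4 × 0.486 − 0.5 × 0.486²] = 2.89 mA.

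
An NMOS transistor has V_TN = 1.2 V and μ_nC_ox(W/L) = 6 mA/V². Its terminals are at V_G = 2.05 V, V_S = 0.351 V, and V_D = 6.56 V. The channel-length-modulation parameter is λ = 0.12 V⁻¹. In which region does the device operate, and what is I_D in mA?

V_GS = V_G − V_S = 2.05 − 0.351 = 1.7 V; V_DS = V_D − V_S = 6.56 − 0.351 = 6.21 V.
V_ov = V_GS − V_TN = 1.7 − 1.2 = 0.499 V.
Since V_DS = 6.21 V ≥ V_ov = 0.499 V, the device is in saturation.
I_D = ½ k_n V_ov² (1 + λ V_DS) = 0.5 × 6 × 0.499² × (1 + 0.12 × 6.21) = 1.3 mA.

Saturation; I_D = 1.30 mA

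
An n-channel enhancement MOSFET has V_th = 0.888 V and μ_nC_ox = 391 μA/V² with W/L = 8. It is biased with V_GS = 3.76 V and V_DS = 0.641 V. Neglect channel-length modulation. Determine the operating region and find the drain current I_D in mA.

k_n = μ_nC_ox · (W/L) = 3.128 mA/V².
V_ov = V_GS − V_th = 3.76 − 0.888 = 2.87 V.
Since V_DS = 0.641 V < V_ov = 2.87 V, the device is in the triode region.
I_D = k_n [V_ov · V_DS − ½ V_DS²] = 3.128 × [2.87 × 0.641 − 0.5 × 0.641²] = 5.12 mA.

Triode; I_D = 5.12 mA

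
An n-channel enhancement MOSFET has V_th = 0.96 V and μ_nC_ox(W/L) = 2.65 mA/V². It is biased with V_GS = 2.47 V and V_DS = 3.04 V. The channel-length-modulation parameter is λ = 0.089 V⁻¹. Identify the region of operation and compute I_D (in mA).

V_ov = V_GS − V_th = 2.47 − 0.96 = 1.51 V.
Since V_DS = 3.04 V ≥ V_ov = 1.51 V, the device is in saturation.
I_D = ½ k_n V_ov² (1 + λ V_DS) = 0.5 × 2.65 × 1.51² × (1 + 0.089 × 3.04) = 3.84 mA.

Saturation; I_D = 3.84 mA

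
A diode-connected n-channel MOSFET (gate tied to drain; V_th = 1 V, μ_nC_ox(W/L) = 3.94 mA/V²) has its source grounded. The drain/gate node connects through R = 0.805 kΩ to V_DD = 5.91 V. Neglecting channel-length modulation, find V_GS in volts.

With gate tied to drain, V_GS = V_DS ≥ V_GS − V_th, so the device is in saturation.
KCL at the drain: ½ k_n (V_GS − V_th)² = (V_DD − V_GS)/R.
Let x = V_GS − 1. Then 1.59 x² + x − 4.91 = 0, giving x = 1.47 V (positive root), so V_GS = 2.47 V.
I_D = (V_DD − V_GS)/R = (5.91 − 2.47) / 0.805 = 4.27 mA.

V_GS = 2.47 V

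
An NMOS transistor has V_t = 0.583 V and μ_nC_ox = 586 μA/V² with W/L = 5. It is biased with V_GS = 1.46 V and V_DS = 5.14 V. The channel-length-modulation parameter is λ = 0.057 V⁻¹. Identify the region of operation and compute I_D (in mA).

Saturation; I_D = 1.46 mA

k_n = μ_nC_ox · (W/L) = 2.93 mA/V².
V_ov = V_GS − V_t = 1.46 − 0.583 = 0.877 V.
Since V_DS = 5.14 V ≥ V_ov = 0.877 V, the device is in saturation.
I_D = ½ k_n V_ov² (1 + λ V_DS) = 0.5 × 2.93 × 0.877² × (1 + 0.057 × 5.14) = 1.46 mA.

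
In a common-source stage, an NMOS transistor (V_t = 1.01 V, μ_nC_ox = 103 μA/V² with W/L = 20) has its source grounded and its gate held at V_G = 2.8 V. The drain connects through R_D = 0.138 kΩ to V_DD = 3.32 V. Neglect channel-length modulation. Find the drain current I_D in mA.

V_GS = V_G = 2.8 V, so V_ov = 2.8 − 1.01 = 1.79 V.
k_n = μ_nC_ox · (W/L) = 2.06 mA/V².
Assume saturation: I_D = ½ k_n V_ov² = 0.5 × 2.06 × 1.79² = 3.3 mA, giving V_DS = V_DD − I_D R_D = 3.32 − 3.3 × 0.138 = 2.86 V.
V_DS = 2.86 V ≥ V_ov = 1.79 V, confirming saturation.

I_D = 3.30 mA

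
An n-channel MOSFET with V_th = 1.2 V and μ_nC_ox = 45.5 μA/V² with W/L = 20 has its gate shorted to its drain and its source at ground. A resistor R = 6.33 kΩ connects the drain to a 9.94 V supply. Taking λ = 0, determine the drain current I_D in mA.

With gate tied to drain, V_GS = V_DS ≥ V_GS − V_th, so the device is in saturation.
k_n = μ_nC_ox · (W/L) = 0.91 mA/V².
KCL at the drain: ½ k_n (V_GS − V_th)² = (V_DD − V_GS)/R.
Let x = V_GS − 1.2. Then 2.88 x² + x − 8.74 = 0, giving x = 1.58 V (positive root), so V_GS = 2.78 V.
I_D = (V_DD − V_GS)/R = (9.94 − 2.78) / 6.33 = 1.13 mA.

I_D = 1.13 mA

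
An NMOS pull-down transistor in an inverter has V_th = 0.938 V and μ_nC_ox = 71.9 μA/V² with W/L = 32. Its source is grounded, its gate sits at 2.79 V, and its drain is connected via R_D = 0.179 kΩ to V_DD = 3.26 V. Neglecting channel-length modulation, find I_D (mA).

I_D = 3.95 mA

V_GS = V_G = 2.79 V, so V_ov = 2.79 − 0.938 = 1.85 V.
k_n = μ_nC_ox · (W/L) = 2.301 mA/V².
Assume saturation: I_D = ½ k_n V_ov² = 0.5 × 2.301 × 1.85² = 3.95 mA, giving V_DS = V_DD − I_D R_D = 3.26 − 3.95 × 0.179 = 2.55 V.
V_DS = 2.55 V ≥ V_ov = 1.85 V, confirming saturation.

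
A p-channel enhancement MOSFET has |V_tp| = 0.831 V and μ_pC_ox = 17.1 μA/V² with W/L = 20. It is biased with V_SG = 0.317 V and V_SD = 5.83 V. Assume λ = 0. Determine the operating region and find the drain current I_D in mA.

V_SG = 0.317 V < |V_tp| = 0.831 V, so the transistor is in cutoff.

Cutoff; I_D = 0 mA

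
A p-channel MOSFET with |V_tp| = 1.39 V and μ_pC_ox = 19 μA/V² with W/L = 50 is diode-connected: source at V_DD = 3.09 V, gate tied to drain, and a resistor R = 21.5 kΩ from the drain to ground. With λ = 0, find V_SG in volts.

With gate tied to drain, V_SG = V_SD ≥ V_SG − |V_tp|, so the device is in saturation.
k_p = μ_pC_ox · (W/L) = 0.95 mA/V².
KCL at the drain: ½ k_p (V_SG − |V_tp|)² = (V_DD − V_SG)/R.
Let x = V_SG − 1.39. Then 10.2 x² + x − 1.7 = 0, giving x = 0.362 V (positive root), so V_SG = 1.75 V.
I_D = (V_DD − V_SG)/R = (3.09 − 1.75) / 21.5 = 0.0622 mA.

V_SG = 1.75 V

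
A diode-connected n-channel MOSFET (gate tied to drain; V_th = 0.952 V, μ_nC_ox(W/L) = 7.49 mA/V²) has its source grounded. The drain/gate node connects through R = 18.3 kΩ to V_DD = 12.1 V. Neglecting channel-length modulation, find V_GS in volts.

With gate tied to drain, V_GS = V_DS ≥ V_GS − V_th, so the device is in saturation.
KCL at the drain: ½ k_n (V_GS − V_th)² = (V_DD − V_GS)/R.
Let x = V_GS − 0.952. Then 68.5 x² + x − 11.15 = 0, giving x = 0.396 V (positive root), so V_GS = 1.35 V.
I_D = (V_DD − V_GS)/R = (12.1 − 1.35) / 18.3 = 0.588 mA.

V_GS = 1.35 V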